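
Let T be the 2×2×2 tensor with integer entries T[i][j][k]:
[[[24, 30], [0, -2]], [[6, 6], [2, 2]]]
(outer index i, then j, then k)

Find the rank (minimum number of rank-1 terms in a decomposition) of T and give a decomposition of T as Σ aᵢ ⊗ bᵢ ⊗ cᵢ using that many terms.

Lower bound: the mode-1 unfolding of T (rows indexed by i, columns by (j,k) = (0,0), (0,1), (1,0), (1,1)) is [[24, 30, 0, -2], [6, 6, 2, 2]].
There the 2×2 minor on rows i ∈ {0, 1}, columns (j,k) ∈ {(0,0), (0,1)} is det [[24, 30], [6, 6]] = -36 ≠ 0, so this unfolding has rank ≥ 2; CP rank is at least every unfolding rank, so rank(T) ≥ 2. (Unfolding ranks only ever bound the CP rank from below — rank(T) can be strictly larger than all of them — so the matching upper bound has to come from an explicit 2-term decomposition.)
Upper bound — finding two terms. Write S_k = T[:,:,k] for the frontal slices: S₀ = [[24, 0], [6, 2]], S₁ = [[30, -2], [6, 2]].
If T = a₁ ⊗ b₁ ⊗ c₁ + a₂ ⊗ b₂ ⊗ c₂ then each S_k = c₁[k]·a₁b₁ᵀ + c₂[k]·a₂b₂ᵀ. S₀ and S₁ are linearly independent, so a₁b₁ᵀ and a₂b₂ᵀ must span the same plane of matrices: they are the rank-1 matrices of the form x·S₀ + y·S₁.
det(x·S₀ + y·S₁) is 48·x² + 120·xy + 72·y² = 24·(2·x + 3·y)(x + y), vanishing at (x:y) = (3:-2) and (1:-1).
M₁ = 3·S₀ − 2·S₁ = [[12, 4], [6, 2]] = 2·[2, 1][3, 1]ᵀ and M₂ = S₀ − S₁ = [[-6, 2], [0, 0]] = (-2)·[1, 0][3, -1]ᵀ, so take a₁ = [2, 1], b₁ = [3, 1], a₂ = [1, 0], b₂ = [3, -1].
Each slice is an integer combination of E₁ = a₁b₁ᵀ and E₂ = a₂b₂ᵀ: S₀ = 2·E₁ + 4·E₂, S₁ = 2·E₁ + 6·E₂; reading off coefficients, c₁ = [2, 2] and c₂ = [4, 6].
Hence T = [2, 1] ⊗ [3, 1] ⊗ [2, 2] + [1, 0] ⊗ [3, -1] ⊗ [4, 6], so rank(T) ≤ 2.
These bounds meet, so rank(T) = 2.

rank(T) = 2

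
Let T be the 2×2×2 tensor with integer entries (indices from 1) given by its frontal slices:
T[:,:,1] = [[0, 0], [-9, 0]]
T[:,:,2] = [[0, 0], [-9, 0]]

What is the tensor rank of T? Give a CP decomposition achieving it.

Lower bound: T ≠ 0 (e.g. T[2,1,1] = -9), so rank(T) ≥ 1.
Upper bound: if T = a (x) b (x) c then every fibre of T is a multiple of the corresponding factor, so read the factors off the fibres through the nonzero entry T[2,1,1] = -9.
The mode-1 fibre T[:,1,1] = [0, -9] gives a = (0, 1) (primitive direction); the mode-2 fibre T[2,:,1] = [-9, 0] gives b = (1, 0); then c[k] = T[2,1,k] / (a[2]·b[1]) = [-9, -9] / 1 = (-9, -9).
Expanding (0, 1) (x) (1, 0) (x) (-9, -9) reproduces all 8 entries of T, so T = (0, 1) (x) (1, 0) (x) (-9, -9) and rank(T) ≤ 1.
These bounds meet, so rank(T) = 1.

rank(T) = 1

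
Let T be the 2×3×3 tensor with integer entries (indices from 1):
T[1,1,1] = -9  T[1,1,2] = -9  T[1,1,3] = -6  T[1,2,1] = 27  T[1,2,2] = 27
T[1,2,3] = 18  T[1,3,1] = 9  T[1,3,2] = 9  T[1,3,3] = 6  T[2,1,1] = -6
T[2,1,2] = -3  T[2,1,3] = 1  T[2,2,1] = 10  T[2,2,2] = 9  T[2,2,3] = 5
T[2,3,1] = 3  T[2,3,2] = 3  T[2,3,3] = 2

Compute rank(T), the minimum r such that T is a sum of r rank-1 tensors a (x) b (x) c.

2

Lower bound: in the mode-1 unfolding of T (rows indexed by i, columns by (j,k)) the 2×2 minor on rows i ∈ {1, 2}, columns (j,k) ∈ {(1,1), (1,2)} is det [[-9, -9], [-6, -3]] = -27 ≠ 0, so that unfolding has rank ≥ 2 and hence rank(T) ≥ 2 (CP rank is at least every unfolding rank, though it can be larger).
Upper bound: with S_k = T[:,:,k], the two rank-1 terms a₁b₁ᵀ, a₂b₂ᵀ are the rank-1 members of the pencil x·S₁ + y·S₂.
The 2×2 minor of x·S₁ + y·S₂ on rows {1,2}, columns {1,2} is 72·x² + 72·xy = 72·(x + y)(x), vanishing at (x:y) = (1:-1) and (0:1).
M₁ = S₁ − S₂ = [[0, 0, 0], [-3, 1, 0]] = −(0, 1)(3, -1, 0)ᵀ and M₂ = S₂ = [[-9, 27, 9], [-3, 9, 3]] = (-3)·(3, 1)(1, -3, -1)ᵀ, so take a₁ = (0, 1), b₁ = (3, -1, 0), a₂ = (3, 1), b₂ = (1, -3, -1).
Each slice is an integer combination of E₁ = a₁b₁ᵀ and E₂ = a₂b₂ᵀ: S₁ = −E₁ − 3·E₂, S₂ = −3·E₂, S₃ = E₁ − 2·E₂; reading off coefficients, c₁ = (-1, 0, 1) and c₂ = (-3, -3, -2).
Hence T = (0, 1) (x) (3, -1, 0) (x) (-1, 0, 1) + (3, 1) (x) (1, -3, -1) (x) (-3, -3, -2), so rank(T) ≤ 2.
These bounds meet, so rank(T) = 2.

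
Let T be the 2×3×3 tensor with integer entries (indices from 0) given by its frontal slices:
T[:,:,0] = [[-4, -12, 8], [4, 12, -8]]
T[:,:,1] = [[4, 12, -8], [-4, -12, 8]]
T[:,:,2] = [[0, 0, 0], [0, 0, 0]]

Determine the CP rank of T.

Lower bound: T ≠ 0 (e.g. T[0,0,0] = -4), so rank(T) ≥ 1.
Upper bound: if T = a ⊗ b ⊗ c then every fibre of T is a multiple of the corresponding factor, so read the factors off the fibres through the nonzero entry T[0,0,0] = -4.
The mode-1 fibre T[:,0,0] = [-4, 4] gives a = [1, -1] (primitive direction); the mode-2 fibre T[0,:,0] = [-4, -12, 8] gives b = [1, 3, -2]; then c[k] = T[0,0,k] / (a[0]·b[0]) = [-4, 4, 0] / 1 = [-4, 4, 0].
Expanding [1, -1] ⊗ [1, 3, -2] ⊗ [-4, 4, 0] reproduces all 18 entries of T, so T = [1, -1] ⊗ [1, 3, -2] ⊗ [-4, 4, 0] and rank(T) ≤ 1.
These bounds meet, so rank(T) = 1.
Check entry T[1,1,0] = 12: (-1)·(3)·(-4) = 12.

1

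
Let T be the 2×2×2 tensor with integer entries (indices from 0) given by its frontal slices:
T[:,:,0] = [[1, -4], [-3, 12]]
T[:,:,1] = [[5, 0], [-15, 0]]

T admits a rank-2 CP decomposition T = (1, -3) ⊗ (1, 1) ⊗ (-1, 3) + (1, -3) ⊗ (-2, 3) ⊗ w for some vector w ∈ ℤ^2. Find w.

Subtract the known terms from T to get the rank-1 residual R = (1, -3) ⊗ (-2, 3) ⊗ w, so R[i,j,k] = a[i]·b[j]·w[k]. Pick indices with nonzero a[0]·b[0] = (1)·(-2) = -2. Only the fibre through (0,0,·) is needed: R[0,0,:] = T[0,0,:] − Σₗ aₗ[0]bₗ[0]cₗ = [1, 5] − (1)·(1)·(-1, 3) = [2, 2]. Then w[k] = R[0,0,k] / -2 for each k, giving w = [2, 2] / -2 = (-1, -1).

w = (-1, -1)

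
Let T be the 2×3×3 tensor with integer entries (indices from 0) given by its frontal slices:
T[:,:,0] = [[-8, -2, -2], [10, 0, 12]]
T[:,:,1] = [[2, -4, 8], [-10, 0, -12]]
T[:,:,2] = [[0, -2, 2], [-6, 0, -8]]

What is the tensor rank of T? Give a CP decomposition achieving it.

rank(T) = 3

Lower bound: the mode-2 unfolding of T (rows indexed by j, columns by (i,k) = (0,0), (0,1), (0,2), (1,0), (1,1), (1,2)) is [[-8, 2, 0, 10, -10, -6], [-2, -4, -2, 0, 0, 0], [-2, 8, 2, 12, -12, -8]].
There the 3×3 minor on rows j ∈ {0, 1, 2}, columns (i,k) ∈ {(0,0), (0,1), (0,2)} is det [[-8, 2, 0], [-2, -4, -2], [-2, 8, 2]] = -48 ≠ 0, so this unfolding has rank ≥ 3; CP rank is at least every unfolding rank, so rank(T) ≥ 3. (This is only a lower bound: in general the CP rank may exceed every unfolding rank, so we still need to exhibit 3 rank-1 terms summing to T.)
Upper bound: T is a sum of 3 rank-1 terms, T = [1, -1] ⊗ [1, 0, 1] ⊗ [-8, 8, 4] + [1, 0] ⊗ [1, 1, -1] ⊗ [-2, -4, -2] + [1, 1] ⊗ [1, 0, 2] ⊗ [2, -2, -2] (written with every a and b primitive with positive leading entry and the scale carried by c; CP decompositions are not unique, and this one is verified by expanding entrywise), so rank(T) ≤ 3.
These bounds meet, so rank(T) = 3.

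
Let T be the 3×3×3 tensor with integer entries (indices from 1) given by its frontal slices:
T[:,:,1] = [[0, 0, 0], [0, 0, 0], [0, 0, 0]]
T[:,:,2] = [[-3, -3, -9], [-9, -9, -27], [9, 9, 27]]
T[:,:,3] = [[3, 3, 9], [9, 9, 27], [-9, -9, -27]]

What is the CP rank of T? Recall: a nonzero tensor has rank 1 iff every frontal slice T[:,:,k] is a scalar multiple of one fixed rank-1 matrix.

Lower bound: T ≠ 0 (e.g. T[1,1,2] = -3), so rank(T) ≥ 1.
Upper bound: if T = a (x) b (x) c then every fibre of T is a multiple of the corresponding factor, so read the factors off the fibres through the nonzero entry T[1,1,2] = -3.
The mode-1 fibre T[:,1,2] = [-3, -9, 9] gives a = [1, 3, -3] (primitive direction); the mode-2 fibre T[1,:,2] = [-3, -3, -9] gives b = [1, 1, 3]; then c[k] = T[1,1,k] / (a[1]·b[1]) = [0, -3, 3] / 1 = [0, -3, 3].
Expanding [1, 3, -3] (x) [1, 1, 3] (x) [0, -3, 3] reproduces all 27 entries of T, so T = [1, 3, -3] (x) [1, 1, 3] (x) [0, -3, 3] and rank(T) ≤ 1.
These bounds meet, so rank(T) = 1.
Check entry T[3,3,3] = -27: (-3)·(3)·(3) = -27.

1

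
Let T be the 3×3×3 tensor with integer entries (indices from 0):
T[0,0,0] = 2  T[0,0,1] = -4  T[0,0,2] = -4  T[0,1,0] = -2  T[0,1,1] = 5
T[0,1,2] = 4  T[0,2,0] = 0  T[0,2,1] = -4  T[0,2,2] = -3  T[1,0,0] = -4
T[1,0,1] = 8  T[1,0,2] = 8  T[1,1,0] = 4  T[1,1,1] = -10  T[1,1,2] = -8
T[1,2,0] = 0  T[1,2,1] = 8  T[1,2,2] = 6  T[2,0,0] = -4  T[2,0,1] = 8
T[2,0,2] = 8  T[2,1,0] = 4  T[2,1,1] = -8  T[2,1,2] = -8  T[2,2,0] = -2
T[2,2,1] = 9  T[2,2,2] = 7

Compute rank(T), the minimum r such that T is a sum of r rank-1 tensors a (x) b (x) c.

3

Lower bound: the mode-3 unfolding of T (rows indexed by k, columns by (i,j) = (0,0), (0,1), (0,2), (1,0), (1,1), (1,2), (2,0), (2,1), (2,2)) is [[2, -2, 0, -4, 4, 0, -4, 4, -2], [-4, 5, -4, 8, -10, 8, 8, -8, 9], [-4, 4, -3, 8, -8, 6, 8, -8, 7]].
There the 3×3 minor on rows k ∈ {0, 1, 2}, columns (i,j) ∈ {(0,0), (0,1), (0,2)} is det [[2, -2, 0], [-4, 5, -4], [-4, 4, -3]] = -6 ≠ 0, so this unfolding has rank ≥ 3; CP rank is at least every unfolding rank, so rank(T) ≥ 3. (This is only a lower bound: in general the CP rank may exceed every unfolding rank, so we still need to exhibit 3 rank-1 terms summing to T.)
Upper bound: T is a sum of 3 rank-1 terms, T = [1, -2, -2] (x) [1, -1, 1] (x) [2, -4, -4] + [1, -2, -1] (x) [0, 0, 1] (x) [-2, -1, 1] + [1, -2, 0] (x) [0, 1, 1] (x) [0, 1, 0] (written with every a and b primitive with positive leading entry and the scale carried by c; CP decompositions are not unique, and this one is verified by expanding entrywise), so rank(T) ≤ 3.
These bounds meet, so rank(T) = 3.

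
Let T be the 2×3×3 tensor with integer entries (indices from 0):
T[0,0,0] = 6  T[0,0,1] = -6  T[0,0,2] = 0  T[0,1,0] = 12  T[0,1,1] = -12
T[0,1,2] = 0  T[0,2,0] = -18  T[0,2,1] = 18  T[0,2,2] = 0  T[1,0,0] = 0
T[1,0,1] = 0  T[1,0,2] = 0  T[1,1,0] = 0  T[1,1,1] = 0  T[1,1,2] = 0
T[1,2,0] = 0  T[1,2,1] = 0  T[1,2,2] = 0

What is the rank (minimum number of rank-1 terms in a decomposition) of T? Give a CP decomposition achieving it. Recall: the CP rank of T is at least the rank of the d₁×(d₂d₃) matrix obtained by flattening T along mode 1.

Lower bound: T ≠ 0 (e.g. T[0,0,0] = 6), so rank(T) ≥ 1.
Upper bound: if T = a ⊗ b ⊗ c then every fibre of T is a multiple of the corresponding factor, so read the factors off the fibres through the nonzero entry T[0,0,0] = 6.
The mode-1 fibre T[:,0,0] = [6, 0] gives a = [1, 0] (primitive direction); the mode-2 fibre T[0,:,0] = [6, 12, -18] gives b = [1, 2, -3]; then c[k] = T[0,0,k] / (a[0]·b[0]) = [6, -6, 0] / 1 = [6, -6, 0].
Expanding [1, 0] ⊗ [1, 2, -3] ⊗ [6, -6, 0] reproduces all 18 entries of T, so T = [1, 0] ⊗ [1, 2, -3] ⊗ [6, -6, 0] and rank(T) ≤ 1.
These bounds meet, so rank(T) = 1.

rank(T) = 1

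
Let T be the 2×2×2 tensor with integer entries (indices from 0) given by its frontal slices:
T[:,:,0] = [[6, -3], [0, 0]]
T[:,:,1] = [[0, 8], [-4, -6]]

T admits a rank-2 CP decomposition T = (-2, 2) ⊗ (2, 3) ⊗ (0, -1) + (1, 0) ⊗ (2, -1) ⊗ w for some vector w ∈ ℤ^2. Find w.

Subtract the known terms from T to get the rank-1 residual R = (1, 0) ⊗ (2, -1) ⊗ w, so R[i,j,k] = a[i]·b[j]·w[k]. Pick indices with nonzero a[0]·b[0] = (1)·(2) = 2. Only the fibre through (0,0,·) is needed: R[0,0,:] = T[0,0,:] − Σₗ aₗ[0]bₗ[0]cₗ = [6, 0] − (-2)·(2)·(0, -1) = [6, -4]. Then w[k] = R[0,0,k] / 2 for each k, giving w = [6, -4] / 2 = (3, -2).

w = (3, -2)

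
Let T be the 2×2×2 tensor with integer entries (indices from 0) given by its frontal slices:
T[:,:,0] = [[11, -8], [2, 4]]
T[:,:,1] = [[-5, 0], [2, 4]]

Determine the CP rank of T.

Lower bound: the mode-2 unfolding of T (rows indexed by j, columns by (i,k) = (0,0), (0,1), (1,0), (1,1)) is [[11, -5, 2, 2], [-8, 0, 4, 4]].
There the 2×2 minor on rows j ∈ {0, 1}, columns (i,k) ∈ {(0,0), (0,1)} is det [[11, -5], [-8, 0]] = -40 ≠ 0, so this unfolding has rank ≥ 2; CP rank is at least every unfolding rank, so rank(T) ≥ 2. (Flattening ranks never certify an upper bound on CP rank; for that we must actually write T with 2 rank-1 terms.)
Upper bound — finding two terms. Write S_k = T[:,:,k] for the frontal slices: S₀ = [[11, -8], [2, 4]], S₁ = [[-5, 0], [2, 4]].
If T = a₁ ⊗ b₁ ⊗ c₁ + a₂ ⊗ b₂ ⊗ c₂ then each S_k = c₁[k]·a₁b₁ᵀ + c₂[k]·a₂b₂ᵀ. S₀ and S₁ are linearly independent, so a₁b₁ᵀ and a₂b₂ᵀ must span the same plane of matrices: they are the rank-1 matrices of the form x·S₀ + y·S₁.
det(x·S₀ + y·S₁) is 60·x² + 40·xy − 20·y² = 20·(3·x − y)(x + y), vanishing at (x:y) = (1:3) and (1:-1).
M₁ = S₀ + 3·S₁ = [[-4, -8], [8, 16]] = (-4)·[1, -2][1, 2]ᵀ and M₂ = S₀ − S₁ = [[16, -8], [0, 0]] = 8·[1, 0][2, -1]ᵀ, so take a₁ = [1, -2], b₁ = [1, 2], a₂ = [1, 0], b₂ = [2, -1].
Each slice is an integer combination of E₁ = a₁b₁ᵀ and E₂ = a₂b₂ᵀ: S₀ = −E₁ + 6·E₂, S₁ = −E₁ − 2·E₂; reading off coefficients, c₁ = [-1, -1] and c₂ = [6, -2].
Hence T = [1, -2] ⊗ [1, 2] ⊗ [-1, -1] + [1, 0] ⊗ [2, -1] ⊗ [6, -2], so rank(T) ≤ 2.
These bounds meet, so rank(T) = 2.

2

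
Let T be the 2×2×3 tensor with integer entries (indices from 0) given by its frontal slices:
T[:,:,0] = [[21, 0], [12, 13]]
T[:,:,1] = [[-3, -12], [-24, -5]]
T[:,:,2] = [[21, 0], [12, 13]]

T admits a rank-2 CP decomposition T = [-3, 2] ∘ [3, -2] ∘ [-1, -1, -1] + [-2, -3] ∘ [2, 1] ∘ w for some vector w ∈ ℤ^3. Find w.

w = [-3, 3, -3]

Subtract the known terms from T to get the rank-1 residual R = [-2, -3] ∘ [2, 1] ∘ w, so R[i,j,k] = a[i]·b[j]·w[k]. Pick indices with nonzero a[0]·b[0] = (-2)·(2) = -4. Only the fibre through (0,0,·) is needed: R[0,0,:] = T[0,0,:] − Σₗ aₗ[0]bₗ[0]cₗ = [21, -3, 21] − (-3)·(3)·[-1, -1, -1] = [12, -12, 12]. Then w[k] = R[0,0,k] / -4 for each k, giving w = [12, -12, 12] / -4 = [-3, 3, -3].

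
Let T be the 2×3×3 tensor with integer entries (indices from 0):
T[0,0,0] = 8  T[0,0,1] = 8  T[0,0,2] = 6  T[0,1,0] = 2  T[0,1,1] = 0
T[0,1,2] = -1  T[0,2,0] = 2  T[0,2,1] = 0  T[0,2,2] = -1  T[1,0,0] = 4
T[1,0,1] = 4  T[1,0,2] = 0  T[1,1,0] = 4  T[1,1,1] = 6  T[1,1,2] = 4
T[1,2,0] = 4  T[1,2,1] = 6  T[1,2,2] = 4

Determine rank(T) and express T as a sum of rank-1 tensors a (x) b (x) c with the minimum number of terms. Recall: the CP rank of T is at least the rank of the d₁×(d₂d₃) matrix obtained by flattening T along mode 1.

Lower bound: the mode-3 unfolding of T (rows indexed by k, columns by (i,j) = (0,0), (0,1), (0,2), (1,0), (1,1), (1,2)) is [[8, 2, 2, 4, 4, 4], [8, 0, 0, 4, 6, 6], [6, -1, -1, 0, 4, 4]].
There the 3×3 minor on rows k ∈ {0, 1, 2}, columns (i,j) ∈ {(0,0), (0,1), (1,0)} is det [[8, 2, 4], [8, 0, 4], [6, -1, 0]] = 48 ≠ 0, so this unfolding has rank ≥ 3; CP rank is at least every unfolding rank, so rank(T) ≥ 3. (Flattening ranks never certify an upper bound on CP rank; for that we must actually write T with 3 rank-1 terms.)
Upper bound: T is a sum of 3 rank-1 terms, T = (1, -1) (x) (0, 1, 1) (x) (-2, -4, -4) + (1, -1) (x) (2, 1, 1) (x) (2, 2, 2) + (1, 2) (x) (2, 1, 1) (x) (2, 2, 1) (one valid choice — decompositions are not unique — normalised so each a, b is primitive with positive first nonzero entry; check it by expanding all entries), so rank(T) ≤ 3.
These bounds meet, so rank(T) = 3.

rank(T) = 3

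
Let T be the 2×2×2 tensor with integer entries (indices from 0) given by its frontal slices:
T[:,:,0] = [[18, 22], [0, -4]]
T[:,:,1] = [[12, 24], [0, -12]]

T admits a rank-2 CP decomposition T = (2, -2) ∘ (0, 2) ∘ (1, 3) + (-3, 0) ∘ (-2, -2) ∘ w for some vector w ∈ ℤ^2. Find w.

Subtract the known terms from T to get the rank-1 residual R = (-3, 0) ∘ (-2, -2) ∘ w, so R[i,j,k] = a[i]·b[j]·w[k]. Pick indices with nonzero a[0]·b[0] = (-3)·(-2) = 6. Only the fibre through (0,0,·) is needed: R[0,0,:] = T[0,0,:] − Σₗ aₗ[0]bₗ[0]cₗ = [18, 12] − (2)·(0)·(1, 3) = [18, 12]. Then w[k] = R[0,0,k] / 6 for each k, giving w = [18, 12] / 6 = (3, 2).

w = (3, 2)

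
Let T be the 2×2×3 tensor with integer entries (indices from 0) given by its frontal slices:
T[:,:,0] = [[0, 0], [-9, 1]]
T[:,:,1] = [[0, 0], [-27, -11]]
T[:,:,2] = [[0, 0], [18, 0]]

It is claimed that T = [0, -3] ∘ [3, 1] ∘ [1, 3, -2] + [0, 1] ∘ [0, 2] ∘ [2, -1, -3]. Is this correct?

Reconstruct entrywise from the claimed factors. For example, T[0,0,2] = 0 and Σₗ aₗ[0]bₗ[0]cₗ[2] = (0)·(3)·(-2) + (0)·(0)·(-3) = 0; checking all 12 entries, every one matches. The claim holds.

Yes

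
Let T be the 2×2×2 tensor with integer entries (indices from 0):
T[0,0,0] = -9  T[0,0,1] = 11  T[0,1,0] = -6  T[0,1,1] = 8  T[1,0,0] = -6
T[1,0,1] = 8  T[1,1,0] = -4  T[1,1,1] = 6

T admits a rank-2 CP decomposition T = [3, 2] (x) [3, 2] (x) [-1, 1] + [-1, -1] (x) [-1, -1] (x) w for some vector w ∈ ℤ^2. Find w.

w = [0, 2]

Subtract the known terms from T to get the rank-1 residual R = [-1, -1] (x) [-1, -1] (x) w, so R[i,j,k] = a[i]·b[j]·w[k]. Pick indices with nonzero a[0]·b[0] = (-1)·(-1) = 1. Only the fibre through (0,0,·) is needed: R[0,0,:] = T[0,0,:] − Σₗ aₗ[0]bₗ[0]cₗ = [-9, 11] − (3)·(3)·[-1, 1] = [0, 2]. Then w[k] = R[0,0,k] / 1 for each k, giving w = [0, 2] / 1 = [0, 2].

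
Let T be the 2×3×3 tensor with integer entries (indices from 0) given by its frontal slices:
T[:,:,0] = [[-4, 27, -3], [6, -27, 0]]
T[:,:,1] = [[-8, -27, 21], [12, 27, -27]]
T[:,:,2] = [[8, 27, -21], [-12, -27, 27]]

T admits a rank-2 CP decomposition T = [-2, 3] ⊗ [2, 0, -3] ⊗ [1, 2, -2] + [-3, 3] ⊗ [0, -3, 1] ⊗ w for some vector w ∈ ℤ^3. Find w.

w = [3, -3, 3]

Subtract the known terms from T to get the rank-1 residual R = [-3, 3] ⊗ [0, -3, 1] ⊗ w, so R[i,j,k] = a[i]·b[j]·w[k]. Pick indices with nonzero a[0]·b[1] = (-3)·(-3) = 9. Only the fibre through (0,1,·) is needed: R[0,1,:] = T[0,1,:] − Σₗ aₗ[0]bₗ[1]cₗ = [27, -27, 27] − (-2)·(0)·[1, 2, -2] = [27, -27, 27]. Then w[k] = R[0,1,k] / 9 for each k, giving w = [27, -27, 27] / 9 = [3, -3, 3].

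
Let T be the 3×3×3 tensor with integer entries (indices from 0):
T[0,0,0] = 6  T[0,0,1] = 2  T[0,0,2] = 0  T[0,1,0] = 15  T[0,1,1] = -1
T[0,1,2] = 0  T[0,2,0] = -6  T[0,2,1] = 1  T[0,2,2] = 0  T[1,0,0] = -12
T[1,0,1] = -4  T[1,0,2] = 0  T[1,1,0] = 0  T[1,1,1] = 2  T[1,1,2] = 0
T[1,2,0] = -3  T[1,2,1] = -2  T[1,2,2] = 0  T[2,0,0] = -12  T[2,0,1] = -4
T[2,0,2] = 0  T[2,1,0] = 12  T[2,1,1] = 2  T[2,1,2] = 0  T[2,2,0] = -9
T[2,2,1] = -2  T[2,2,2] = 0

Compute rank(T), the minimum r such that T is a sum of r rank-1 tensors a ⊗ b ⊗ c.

2

Lower bound: the mode-3 unfolding of T (rows indexed by k, columns by (i,j) = (0,0), (0,1), (0,2), (1,0), (1,1), (1,2), (2,0), (2,1), (2,2)) is [[6, 15, -6, -12, 0, -3, -12, 12, -9], [2, -1, 1, -4, 2, -2, -4, 2, -2], [0, 0, 0, 0, 0, 0, 0, 0, 0]].
There the 2×2 minor on rows k ∈ {0, 1}, columns (i,j) ∈ {(0,0), (0,1)} is det [[6, 15], [2, -1]] = -36 ≠ 0, so this unfolding has rank ≥ 2; CP rank is at least every unfolding rank, so rank(T) ≥ 2. (Unfolding ranks only ever bound the CP rank from below — rank(T) can be strictly larger than all of them — so the matching upper bound has to come from an explicit 2-term decomposition.)
Upper bound — finding two terms. Write S_k = T[:,:,k] for the frontal slices: S₀ = [[6, 15, -6], [-12, 0, -3], [-12, 12, -9]], S₁ = [[2, -1, 1], [-4, 2, -2], [-4, 2, -2]], S₂ = [[0, 0, 0], [0, 0, 0], [0, 0, 0]].
If T = a₁ ⊗ b₁ ⊗ c₁ + a₂ ⊗ b₂ ⊗ c₂ then each S_k = c₁[k]·a₁b₁ᵀ + c₂[k]·a₂b₂ᵀ. S₀ and S₁ are linearly independent, so a₁b₁ᵀ and a₂b₂ᵀ must span the same plane of matrices: they are the rank-1 matrices of the form x·S₀ + y·S₁.
The 2×2 minor of x·S₀ + y·S₁ on rows {0,1}, columns {0,1} is 180·x² + 60·xy = 60·(3·x + y)(x), vanishing at (x:y) = (1:-3) and (0:1).
M₁ = S₀ − 3·S₁ = [[0, 18, -9], [0, -6, 3], [0, 6, -3]] = 3·[3, -1, 1][0, 2, -1]ᵀ and M₂ = S₁ = [[2, -1, 1], [-4, 2, -2], [-4, 2, -2]] = [1, -2, -2][2, -1, 1]ᵀ, so take a₁ = [3, -1, 1], b₁ = [0, 2, -1], a₂ = [1, -2, -2], b₂ = [2, -1, 1].
Each slice is an integer combination of E₁ = a₁b₁ᵀ and E₂ = a₂b₂ᵀ: S₀ = 3·E₁ + 3·E₂, S₁ = E₂, S₂ = 0; reading off coefficients, c₁ = [3, 0, 0] and c₂ = [3, 1, 0].
Hence T = [3, -1, 1] ⊗ [0, 2, -1] ⊗ [3, 0, 0] + [1, -2, -2] ⊗ [2, -1, 1] ⊗ [3, 1, 0], so rank(T) ≤ 2.
These bounds meet, so rank(T) = 2.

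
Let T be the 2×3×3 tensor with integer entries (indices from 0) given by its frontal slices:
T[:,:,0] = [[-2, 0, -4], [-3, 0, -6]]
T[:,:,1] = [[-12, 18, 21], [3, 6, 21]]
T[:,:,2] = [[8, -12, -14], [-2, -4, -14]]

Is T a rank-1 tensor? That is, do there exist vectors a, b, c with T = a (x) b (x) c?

The mode-1 unfolding of T (rows indexed by i, columns by (j,k) = (0,0), (0,1), (0,2), (1,0), (1,1), (1,2), (2,0), (2,1), (2,2)) is [[-2, -12, 8, 0, 18, -12, -4, 21, -14], [-3, 3, -2, 0, 6, -4, -6, 21, -14]].
There the 2×2 minor on rows i ∈ {0, 1}, columns (j,k) ∈ {(0,0), (0,1)} is det [[-2, -12], [-3, 3]] = -42 ≠ 0, so this unfolding has rank ≥ 2; CP rank is at least every unfolding rank, so rank(T) ≥ 2.
In particular rank(T) ≥ 2 > 1, so T is not rank-1.

No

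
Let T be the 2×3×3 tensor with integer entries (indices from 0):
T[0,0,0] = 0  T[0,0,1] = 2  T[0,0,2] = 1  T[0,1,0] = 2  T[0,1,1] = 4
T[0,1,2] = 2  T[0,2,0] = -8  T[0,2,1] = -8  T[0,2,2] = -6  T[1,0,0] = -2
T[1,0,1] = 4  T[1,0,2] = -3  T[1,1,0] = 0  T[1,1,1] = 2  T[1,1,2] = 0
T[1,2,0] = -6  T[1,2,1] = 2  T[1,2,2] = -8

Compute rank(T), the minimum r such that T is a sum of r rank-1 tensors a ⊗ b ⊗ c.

3

Lower bound: the mode-2 unfolding of T (rows indexed by j, columns by (i,k) = (0,0), (0,1), (0,2), (1,0), (1,1), (1,2)) is [[0, 2, 1, -2, 4, -3], [2, 4, 2, 0, 2, 0], [-8, -8, -6, -6, 2, -8]].
There the 3×3 minor on rows j ∈ {0, 1, 2}, columns (i,k) ∈ {(0,0), (0,1), (0,2)} is det [[0, 2, 1], [2, 4, 2], [-8, -8, -6]] = 8 ≠ 0, so this unfolding has rank ≥ 3; CP rank is at least every unfolding rank, so rank(T) ≥ 3. (Flattening ranks never certify an upper bound on CP rank; for that we must actually write T with 3 rank-1 terms.)
Upper bound: T is a sum of 3 rank-1 terms, T = [1, -1] ⊗ [1, 0, 2] ⊗ [0, -2, 1] + [1, 1] ⊗ [2, 1, 2] ⊗ [-2, 0, -2] + [2, 1] ⊗ [1, 1, -1] ⊗ [2, 2, 2] (written with every a and b primitive with positive leading entry and the scale carried by c; CP decompositions are not unique, and this one is verified by expanding entrywise), so rank(T) ≤ 3.
These bounds meet, so rank(T) = 3.
Check entry T[1,0,1] = 4: (-1)·(1)·(-2) + (1)·(2)·(0) + (1)·(1)·(2) = 4.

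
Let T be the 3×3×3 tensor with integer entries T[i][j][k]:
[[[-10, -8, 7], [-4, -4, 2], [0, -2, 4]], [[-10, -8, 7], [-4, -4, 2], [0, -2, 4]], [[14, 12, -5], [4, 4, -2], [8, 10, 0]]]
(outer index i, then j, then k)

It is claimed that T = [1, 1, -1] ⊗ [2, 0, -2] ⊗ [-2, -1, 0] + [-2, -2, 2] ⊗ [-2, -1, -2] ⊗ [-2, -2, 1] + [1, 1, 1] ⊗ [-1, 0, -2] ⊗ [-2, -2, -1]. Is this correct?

Reconstruct entry (0,0,2) from the claimed factors: Σₗ aₗ[0]bₗ[0]cₗ[2] = (1)·(2)·(0) + (-2)·(-2)·(1) + (1)·(-1)·(-1) = 5, but T[0,0,2] = 7. The claim is false.

No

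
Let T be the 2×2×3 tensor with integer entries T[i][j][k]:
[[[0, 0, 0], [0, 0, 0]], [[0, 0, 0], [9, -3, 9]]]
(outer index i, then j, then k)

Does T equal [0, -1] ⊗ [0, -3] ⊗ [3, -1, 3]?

Yes

Reconstruct entrywise from the claimed factors. For example, T[1,0,2] = 0 and Σₗ aₗ[1]bₗ[0]cₗ[2] = (-1)·(0)·(3) = 0; checking all 12 entries, every one matches. The claim holds.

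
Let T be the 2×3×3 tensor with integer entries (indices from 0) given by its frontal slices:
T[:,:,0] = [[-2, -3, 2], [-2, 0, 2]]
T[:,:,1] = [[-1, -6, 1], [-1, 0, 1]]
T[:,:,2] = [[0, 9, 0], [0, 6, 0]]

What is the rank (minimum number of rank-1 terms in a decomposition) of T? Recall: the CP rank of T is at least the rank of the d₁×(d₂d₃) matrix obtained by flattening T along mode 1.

3

Lower bound: the mode-3 unfolding of T (rows indexed by k, columns by (i,j) = (0,0), (0,1), (0,2), (1,0), (1,1), (1,2)) is [[-2, -3, 2, -2, 0, 2], [-1, -6, 1, -1, 0, 1], [0, 9, 0, 0, 6, 0]].
There the 3×3 minor on rows k ∈ {0, 1, 2}, columns (i,j) ∈ {(0,0), (0,1), (1,1)} is det [[-2, -3, 0], [-1, -6, 0], [0, 9, 6]] = 54 ≠ 0, so this unfolding has rank ≥ 3; CP rank is at least every unfolding rank, so rank(T) ≥ 3. (Unfolding ranks only ever bound the CP rank from below — rank(T) can be strictly larger than all of them — so the matching upper bound has to come from an explicit 3-term decomposition.)
Upper bound: T is a sum of 3 rank-1 terms, T = [1, 1] ⊗ [1, 0, -1] ⊗ [-2, -1, 0] + [1, 2] ⊗ [0, 1, 0] ⊗ [1, 2, 1] + [2, 1] ⊗ [0, 1, 0] ⊗ [-2, -4, 4] (one valid choice — decompositions are not unique — normalised so each a, b is primitive with positive first nonzero entry; check it by expanding all entries), so rank(T) ≤ 3.
These bounds meet, so rank(T) = 3.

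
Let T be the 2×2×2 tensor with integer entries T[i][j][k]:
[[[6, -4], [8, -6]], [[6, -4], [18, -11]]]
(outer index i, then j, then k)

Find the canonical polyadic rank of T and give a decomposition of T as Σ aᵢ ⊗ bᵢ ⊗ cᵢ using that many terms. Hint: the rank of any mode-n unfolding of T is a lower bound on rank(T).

Lower bound: the mode-1 unfolding of T (rows indexed by i, columns by (j,k) = (0,0), (0,1), (1,0), (1,1)) is [[6, -4, 8, -6], [6, -4, 18, -11]].
There the 2×2 minor on rows i ∈ {0, 1}, columns (j,k) ∈ {(0,0), (1,0)} is det [[6, 8], [6, 18]] = 60 ≠ 0, so this unfolding has rank ≥ 2; CP rank is at least every unfolding rank, so rank(T) ≥ 2. (Flattening ranks never certify an upper bound on CP rank; for that we must actually write T with 2 rank-1 terms.)
Upper bound — finding two terms. Write S_k = T[:,:,k] for the frontal slices: S₀ = [[6, 8], [6, 18]], S₁ = [[-4, -6], [-4, -11]].
If T = a₁ ⊗ b₁ ⊗ c₁ + a₂ ⊗ b₂ ⊗ c₂ then each S_k = c₁[k]·a₁b₁ᵀ + c₂[k]·a₂b₂ᵀ. S₀ and S₁ are linearly independent, so a₁b₁ᵀ and a₂b₂ᵀ must span the same plane of matrices: they are the rank-1 matrices of the form x·S₀ + y·S₁.
det(x·S₀ + y·S₁) is 60·x² − 70·xy + 20·y² = 10·(3·x − 2·y)(2·x − y), vanishing at (x:y) = (2:3) and (1:2).
M₁ = 2·S₀ + 3·S₁ = [[0, -2], [0, 3]] = −[2, -3][0, 1]ᵀ and M₂ = S₀ + 2·S₁ = [[-2, -4], [-2, -4]] = (-2)·[1, 1][1, 2]ᵀ, so take a₁ = [2, -3], b₁ = [0, 1], a₂ = [1, 1], b₂ = [1, 2].
Each slice is an integer combination of E₁ = a₁b₁ᵀ and E₂ = a₂b₂ᵀ: S₀ = −2·E₁ + 6·E₂, S₁ = E₁ − 4·E₂; reading off coefficients, c₁ = [-2, 1] and c₂ = [6, -4].
Hence T = [2, -3] ⊗ [0, 1] ⊗ [-2, 1] + [1, 1] ⊗ [1, 2] ⊗ [6, -4], so rank(T) ≤ 2.
These bounds meet, so rank(T) = 2.
Check entry T[1,0,0] = 6: (-3)·(0)·(-2) + (1)·(1)·(6) = 6.

rank(T) = 2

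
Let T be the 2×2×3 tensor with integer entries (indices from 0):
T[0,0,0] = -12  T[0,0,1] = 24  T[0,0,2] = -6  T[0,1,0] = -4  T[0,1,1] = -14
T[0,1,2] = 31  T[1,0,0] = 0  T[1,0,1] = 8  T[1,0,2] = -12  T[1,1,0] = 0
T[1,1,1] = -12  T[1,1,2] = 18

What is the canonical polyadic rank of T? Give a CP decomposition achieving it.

Lower bound: the mode-3 unfolding of T (rows indexed by k, columns by (i,j) = (0,0), (0,1), (1,0), (1,1)) is [[-12, -4, 0, 0], [24, -14, 8, -12], [-6, 31, -12, 18]].
There the 2×2 minor on rows k ∈ {0, 1}, columns (i,j) ∈ {(0,0), (0,1)} is det [[-12, -4], [24, -14]] = 264 ≠ 0, so this unfolding has rank ≥ 2; CP rank is at least every unfolding rank, so rank(T) ≥ 2. (Unfolding ranks only ever bound the CP rank from below — rank(T) can be strictly larger than all of them — so the matching upper bound has to come from an explicit 2-term decomposition.)
Upper bound — finding two terms. Write S_k = T[:,:,k] for the frontal slices: S₀ = [[-12, -4], [0, 0]], S₁ = [[24, -14], [8, -12]], S₂ = [[-6, 31], [-12, 18]].
If T = a₁ ⊗ b₁ ⊗ c₁ + a₂ ⊗ b₂ ⊗ c₂ then each S_k = c₁[k]·a₁b₁ᵀ + c₂[k]·a₂b₂ᵀ. S₀ and S₁ are linearly independent, so a₁b₁ᵀ and a₂b₂ᵀ must span the same plane of matrices: they are the rank-1 matrices of the form x·S₀ + y·S₁.
det(x·S₀ + y·S₁) is 176·xy − 176·y² = 176·(x − y)(y), vanishing at (x:y) = (1:1) and (1:0).
M₁ = S₀ + S₁ = [[12, -18], [8, -12]] = 2·[3, 2][2, -3]ᵀ and M₂ = S₀ = [[-12, -4], [0, 0]] = (-4)·[1, 0][3, 1]ᵀ, so take a₁ = [3, 2], b₁ = [2, -3], a₂ = [1, 0], b₂ = [3, 1].
Each slice is an integer combination of E₁ = a₁b₁ᵀ and E₂ = a₂b₂ᵀ: S₀ = −4·E₂, S₁ = 2·E₁ + 4·E₂, S₂ = −3·E₁ + 4·E₂; reading off coefficients, c₁ = [0, 2, -3] and c₂ = [-4, 4, 4].
Hence T = [3, 2] ⊗ [2, -3] ⊗ [0, 2, -3] + [1, 0] ⊗ [3, 1] ⊗ [-4, 4, 4], so rank(T) ≤ 2.
These bounds meet, so rank(T) = 2.
Check entry T[1,0,0] = 0: (2)·(2)·(0) + (0)·(3)·(-4) = 0.

rank(T) = 2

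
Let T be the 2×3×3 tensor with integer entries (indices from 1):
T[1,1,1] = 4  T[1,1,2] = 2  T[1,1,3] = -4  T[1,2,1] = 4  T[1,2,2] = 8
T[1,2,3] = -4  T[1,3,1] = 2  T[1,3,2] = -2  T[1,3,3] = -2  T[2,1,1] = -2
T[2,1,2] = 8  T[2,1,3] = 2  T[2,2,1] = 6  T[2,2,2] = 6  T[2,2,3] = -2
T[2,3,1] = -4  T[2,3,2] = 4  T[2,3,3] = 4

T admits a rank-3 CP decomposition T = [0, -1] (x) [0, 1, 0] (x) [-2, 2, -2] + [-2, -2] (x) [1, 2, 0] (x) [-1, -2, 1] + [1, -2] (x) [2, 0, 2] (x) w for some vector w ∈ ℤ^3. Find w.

Subtract the known terms from T to get the rank-1 residual R = [1, -2] (x) [2, 0, 2] (x) w, so R[i,j,k] = a[i]·b[j]·w[k]. Pick indices with nonzero a[1]·b[1] = (1)·(2) = 2. Only the fibre through (1,1,·) is needed: R[1,1,:] = T[1,1,:] − Σₗ aₗ[1]bₗ[1]cₗ = [4, 2, -4] − (0)·(0)·[-2, 2, -2] − (-2)·(1)·[-1, -2, 1] = [2, -2, -2]. Then w[k] = R[1,1,k] / 2 for each k, giving w = [2, -2, -2] / 2 = [1, -1, -1].

w = [1, -1, -1]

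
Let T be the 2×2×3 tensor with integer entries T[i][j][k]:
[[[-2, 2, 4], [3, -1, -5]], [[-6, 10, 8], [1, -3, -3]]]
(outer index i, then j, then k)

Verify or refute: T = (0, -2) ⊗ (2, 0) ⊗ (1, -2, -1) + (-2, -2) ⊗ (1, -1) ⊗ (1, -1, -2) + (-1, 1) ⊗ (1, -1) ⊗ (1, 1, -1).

Reconstruct entry (0,0,0) from the claimed factors: Σₗ aₗ[0]bₗ[0]cₗ[0] = (0)·(2)·(1) + (-2)·(1)·(1) + (-1)·(1)·(1) = -3, but T[0,0,0] = -2. The claim is false.

No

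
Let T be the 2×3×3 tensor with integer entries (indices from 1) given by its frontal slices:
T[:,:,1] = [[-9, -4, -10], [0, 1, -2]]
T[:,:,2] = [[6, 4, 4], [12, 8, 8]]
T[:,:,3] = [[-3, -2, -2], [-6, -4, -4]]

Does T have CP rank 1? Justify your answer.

The mode-2 unfolding of T (rows indexed by j, columns by (i,k) = (1,1), (1,2), (1,3), (2,1), (2,2), (2,3)) is [[-9, 6, -3, 0, 12, -6], [-4, 4, -2, 1, 8, -4], [-10, 4, -2, -2, 8, -4]].
There the 2×2 minor on rows j ∈ {1, 2}, columns (i,k) ∈ {(1,1), (1,2)} is det [[-9, 6], [-4, 4]] = -12 ≠ 0, so this unfolding has rank ≥ 2; CP rank is at least every unfolding rank, so rank(T) ≥ 2.
In particular rank(T) ≥ 2 > 1, so T is not rank-1.

No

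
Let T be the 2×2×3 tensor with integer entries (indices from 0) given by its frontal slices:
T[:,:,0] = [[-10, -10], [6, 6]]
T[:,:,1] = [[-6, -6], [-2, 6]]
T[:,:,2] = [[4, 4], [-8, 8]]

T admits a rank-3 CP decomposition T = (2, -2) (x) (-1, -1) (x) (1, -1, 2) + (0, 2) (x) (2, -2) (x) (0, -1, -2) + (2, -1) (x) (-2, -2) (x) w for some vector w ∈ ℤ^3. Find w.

Subtract the known terms from T to get the rank-1 residual R = (2, -1) (x) (-2, -2) (x) w, so R[i,j,k] = a[i]·b[j]·w[k]. Pick indices with nonzero a[0]·b[0] = (2)·(-2) = -4. Only the fibre through (0,0,·) is needed: R[0,0,:] = T[0,0,:] − Σₗ aₗ[0]bₗ[0]cₗ = [-10, -6, 4] − (2)·(-1)·(1, -1, 2) − (0)·(2)·(0, -1, -2) = [-8, -8, 8]. Then w[k] = R[0,0,k] / -4 for each k, giving w = [-8, -8, 8] / -4 = (2, 2, -2).

w = (2, 2, -2)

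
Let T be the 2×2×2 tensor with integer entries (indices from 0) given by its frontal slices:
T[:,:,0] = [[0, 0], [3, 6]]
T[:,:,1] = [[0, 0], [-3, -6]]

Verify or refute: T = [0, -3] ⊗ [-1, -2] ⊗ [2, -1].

No

Reconstruct entry (1,0,0) from the claimed factors: Σₗ aₗ[1]bₗ[0]cₗ[0] = (-3)·(-1)·(2) = 6, but T[1,0,0] = 3. The claim is false.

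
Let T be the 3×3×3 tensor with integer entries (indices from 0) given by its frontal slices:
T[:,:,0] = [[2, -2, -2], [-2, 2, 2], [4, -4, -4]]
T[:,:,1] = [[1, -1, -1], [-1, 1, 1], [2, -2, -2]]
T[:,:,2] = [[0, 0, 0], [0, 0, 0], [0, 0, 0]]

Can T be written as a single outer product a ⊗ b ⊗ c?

Yes

The mode-1 fibre T[:,0,0] = [2, -2, 4] gives a = [1, -1, 2] (primitive direction); the mode-2 fibre T[0,:,0] = [2, -2, -2] gives b = [1, -1, -1]; then c[k] = T[0,0,k] / (a[0]·b[0]) = [2, 1, 0] / 1 = [2, 1, 0].
Expanding [1, -1, 2] ⊗ [1, -1, -1] ⊗ [2, 1, 0] reproduces all 27 entries of T, so T = [1, -1, 2] ⊗ [1, -1, -1] ⊗ [2, 1, 0] and rank(T) ≤ 1.
Equivalently every frontal slice T[:,:,k] is c[k] times the rank-1 matrix [1, -1, 2] ⊗ [1, -1, -1]. So T has rank 1 (it is nonzero).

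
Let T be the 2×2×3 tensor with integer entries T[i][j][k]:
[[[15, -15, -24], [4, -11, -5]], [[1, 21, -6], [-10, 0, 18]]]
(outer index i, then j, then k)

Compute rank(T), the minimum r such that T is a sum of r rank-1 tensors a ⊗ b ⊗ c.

2

Lower bound: the mode-2 unfolding of T (rows indexed by j, columns by (i,k) = (0,0), (0,1), (0,2), (1,0), (1,1), (1,2)) is [[15, -15, -24, 1, 21, -6], [4, -11, -5, -10, 0, 18]].
There the 2×2 minor on rows j ∈ {0, 1}, columns (i,k) ∈ {(0,0), (0,1)} is det [[15, -15], [4, -11]] = -105 ≠ 0, so this unfolding has rank ≥ 2; CP rank is at least every unfolding rank, so rank(T) ≥ 2. (Flattening ranks never certify an upper bound on CP rank; for that we must actually write T with 2 rank-1 terms.)
Upper bound — finding two terms. Write S_k = T[:,:,k] for the frontal slices: S₀ = [[15, 4], [1, -10]], S₁ = [[-15, -11], [21, 0]], S₂ = [[-24, -5], [-6, 18]].
If T = a₁ ⊗ b₁ ⊗ c₁ + a₂ ⊗ b₂ ⊗ c₂ then each S_k = c₁[k]·a₁b₁ᵀ + c₂[k]·a₂b₂ᵀ. S₀ and S₁ are linearly independent, so a₁b₁ᵀ and a₂b₂ᵀ must span the same plane of matrices: they are the rank-1 matrices of the form x·S₀ + y·S₁.
det(x·S₀ + y·S₁) is −154·x² + 77·xy + 231·y² = (-77)·(2·x − 3·y)(x + y), vanishing at (x:y) = (3:2) and (1:-1).
M₁ = 3·S₀ + 2·S₁ = [[15, -10], [45, -30]] = 5·[1, 3][3, -2]ᵀ and M₂ = S₀ − S₁ = [[30, 15], [-20, -10]] = 5·[3, -2][2, 1]ᵀ, so take a₁ = [1, 3], b₁ = [3, -2], a₂ = [3, -2], b₂ = [2, 1].
Each slice is an integer combination of E₁ = a₁b₁ᵀ and E₂ = a₂b₂ᵀ: S₀ = E₁ + 2·E₂, S₁ = E₁ − 3·E₂, S₂ = −2·E₁ − 3·E₂; reading off coefficients, c₁ = [1, 1, -2] and c₂ = [2, -3, -3].
Hence T = [1, 3] ⊗ [3, -2] ⊗ [1, 1, -2] + [3, -2] ⊗ [2, 1] ⊗ [2, -3, -3], so rank(T) ≤ 2.
These bounds meet, so rank(T) = 2.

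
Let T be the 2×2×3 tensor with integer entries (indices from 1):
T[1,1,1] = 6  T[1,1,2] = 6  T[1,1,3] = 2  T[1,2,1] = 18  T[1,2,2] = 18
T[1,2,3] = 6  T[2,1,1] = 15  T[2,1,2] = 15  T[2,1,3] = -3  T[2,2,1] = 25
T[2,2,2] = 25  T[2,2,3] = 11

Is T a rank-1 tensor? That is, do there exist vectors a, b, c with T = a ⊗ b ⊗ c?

The mode-1 unfolding of T (rows indexed by i, columns by (j,k) = (1,1), (1,2), (1,3), (2,1), (2,2), (2,3)) is [[6, 6, 2, 18, 18, 6], [15, 15, -3, 25, 25, 11]].
There the 2×2 minor on rows i ∈ {1, 2}, columns (j,k) ∈ {(1,1), (1,3)} is det [[6, 2], [15, -3]] = -48 ≠ 0, so this unfolding has rank ≥ 2; CP rank is at least every unfolding rank, so rank(T) ≥ 2.
In particular rank(T) ≥ 2 > 1, so T is not rank-1.

No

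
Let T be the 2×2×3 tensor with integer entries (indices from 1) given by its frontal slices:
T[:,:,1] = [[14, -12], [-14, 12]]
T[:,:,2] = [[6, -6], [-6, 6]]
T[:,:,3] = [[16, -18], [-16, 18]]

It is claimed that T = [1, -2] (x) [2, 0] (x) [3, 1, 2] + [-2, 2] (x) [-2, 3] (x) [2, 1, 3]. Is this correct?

No

Reconstruct entry (2,1,1) from the claimed factors: Σₗ aₗ[2]bₗ[1]cₗ[1] = (-2)·(2)·(3) + (2)·(-2)·(2) = -20, but T[2,1,1] = -14. The claim is false.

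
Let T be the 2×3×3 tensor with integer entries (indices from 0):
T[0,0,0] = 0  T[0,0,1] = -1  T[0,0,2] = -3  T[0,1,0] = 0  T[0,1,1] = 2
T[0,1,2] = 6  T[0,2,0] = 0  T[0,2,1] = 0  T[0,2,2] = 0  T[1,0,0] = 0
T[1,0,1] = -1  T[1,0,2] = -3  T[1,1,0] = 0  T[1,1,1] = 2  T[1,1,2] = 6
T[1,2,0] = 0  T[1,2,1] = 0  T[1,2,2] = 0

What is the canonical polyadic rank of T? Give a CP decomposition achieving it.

rank(T) = 1

Lower bound: T ≠ 0 (e.g. T[0,0,1] = -1), so rank(T) ≥ 1.
Upper bound: the mode-1 fibre T[:,0,1] = [-1, -1] gives a = (1, 1) (primitive direction); the mode-2 fibre T[0,:,1] = [-1, 2, 0] gives b = (1, -2, 0); then c[k] = T[0,0,k] / (a[0]·b[0]) = [0, -1, -3] / 1 = (0, -1, -3).
Expanding (1, 1) ⊗ (1, -2, 0) ⊗ (0, -1, -3) reproduces all 18 entries of T, so T = (1, 1) ⊗ (1, -2, 0) ⊗ (0, -1, -3) and rank(T) ≤ 1.
These bounds meet, so rank(T) = 1.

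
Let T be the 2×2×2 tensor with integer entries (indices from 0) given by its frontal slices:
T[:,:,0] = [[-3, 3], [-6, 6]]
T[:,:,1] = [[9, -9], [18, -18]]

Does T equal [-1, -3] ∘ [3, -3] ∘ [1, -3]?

No

Reconstruct entry (1,0,0) from the claimed factors: Σₗ aₗ[1]bₗ[0]cₗ[0] = (-3)·(3)·(1) = -9, but T[1,0,0] = -6. The claim is false.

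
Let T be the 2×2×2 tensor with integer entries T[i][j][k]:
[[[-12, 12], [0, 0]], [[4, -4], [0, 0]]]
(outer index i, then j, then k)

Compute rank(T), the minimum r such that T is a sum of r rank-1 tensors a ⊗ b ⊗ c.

1

Lower bound: T ≠ 0 (e.g. T[0,0,0] = -12), so rank(T) ≥ 1.
Upper bound: if T = a ⊗ b ⊗ c then every fibre of T is a multiple of the corresponding factor, so read the factors off the fibres through the nonzero entry T[0,0,0] = -12.
The mode-1 fibre T[:,0,0] = [-12, 4] gives a = (3, -1) (primitive direction); the mode-2 fibre T[0,:,0] = [-12, 0] gives b = (1, 0); then c[k] = T[0,0,k] / (a[0]·b[0]) = [-12, 12] / 3 = (-4, 4).
Expanding (3, -1) ⊗ (1, 0) ⊗ (-4, 4) reproduces all 8 entries of T, so T = (3, -1) ⊗ (1, 0) ⊗ (-4, 4) and rank(T) ≤ 1.
These bounds meet, so rank(T) = 1.
Check entry T[0,0,0] = -12: (3)·(1)·(-4) = -12.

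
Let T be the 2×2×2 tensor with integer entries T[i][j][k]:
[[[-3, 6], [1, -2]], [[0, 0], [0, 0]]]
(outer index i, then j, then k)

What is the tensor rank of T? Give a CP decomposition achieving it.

Lower bound: T ≠ 0 (e.g. T[0,0,0] = -3), so rank(T) ≥ 1.
Upper bound: if T = a ⊗ b ⊗ c then every fibre of T is a multiple of the corresponding factor, so read the factors off the fibres through the nonzero entry T[0,0,0] = -3.
The mode-1 fibre T[:,0,0] = [-3, 0] gives a = [1, 0] (primitive direction); the mode-2 fibre T[0,:,0] = [-3, 1] gives b = [3, -1]; then c[k] = T[0,0,k] / (a[0]·b[0]) = [-3, 6] / 3 = [-1, 2].
Expanding [1, 0] ⊗ [3, -1] ⊗ [-1, 2] reproduces all 8 entries of T, so T = [1, 0] ⊗ [3, -1] ⊗ [-1, 2] and rank(T) ≤ 1.
These bounds meet, so rank(T) = 1.
Check entry T[0,0,1] = 6: (1)·(3)·(2) = 6.

rank(T) = 1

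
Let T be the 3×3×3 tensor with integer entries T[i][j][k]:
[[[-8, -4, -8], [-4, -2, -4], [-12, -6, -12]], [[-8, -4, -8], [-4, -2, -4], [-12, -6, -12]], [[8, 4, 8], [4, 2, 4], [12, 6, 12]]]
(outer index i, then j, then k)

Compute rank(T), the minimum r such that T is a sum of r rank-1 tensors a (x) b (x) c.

Lower bound: T ≠ 0 (e.g. T[0,0,0] = -8), so rank(T) ≥ 1.
Upper bound: if T = a (x) b (x) c then every fibre of T is a multiple of the corresponding factor, so read the factors off the fibres through the nonzero entry T[0,0,0] = -8.
The mode-1 fibre T[:,0,0] = [-8, -8, 8] gives a = [1, 1, -1] (primitive direction); the mode-2 fibre T[0,:,0] = [-8, -4, -12] gives b = [2, 1, 3]; then c[k] = T[0,0,k] / (a[0]·b[0]) = [-8, -4, -8] / 2 = [-4, -2, -4].
Expanding [1, 1, -1] (x) [2, 1, 3] (x) [-4, -2, -4] reproduces all 27 entries of T, so T = [1, 1, -1] (x) [2, 1, 3] (x) [-4, -2, -4] and rank(T) ≤ 1.
These bounds meet, so rank(T) = 1.
Check entry T[1,1,0] = -4: (1)·(1)·(-4) = -4.

1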